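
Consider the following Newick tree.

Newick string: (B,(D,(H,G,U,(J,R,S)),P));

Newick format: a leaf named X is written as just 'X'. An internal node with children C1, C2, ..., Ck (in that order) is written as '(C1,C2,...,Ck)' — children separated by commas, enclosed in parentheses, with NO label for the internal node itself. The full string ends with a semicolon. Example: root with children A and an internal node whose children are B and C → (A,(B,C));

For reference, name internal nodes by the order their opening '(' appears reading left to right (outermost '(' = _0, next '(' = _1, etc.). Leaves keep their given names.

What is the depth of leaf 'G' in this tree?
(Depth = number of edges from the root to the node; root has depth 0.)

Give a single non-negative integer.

Answer: 3

Derivation:
Newick: (B,(D,(H,G,U,(J,R,S)),P));
Naming internals by '(' encounter order: outermost '(' = _0, next = _1, ...
Query node: G
Path from root: _0 -> _1 -> _2 -> G
Depth of G: 3 (number of edges from root)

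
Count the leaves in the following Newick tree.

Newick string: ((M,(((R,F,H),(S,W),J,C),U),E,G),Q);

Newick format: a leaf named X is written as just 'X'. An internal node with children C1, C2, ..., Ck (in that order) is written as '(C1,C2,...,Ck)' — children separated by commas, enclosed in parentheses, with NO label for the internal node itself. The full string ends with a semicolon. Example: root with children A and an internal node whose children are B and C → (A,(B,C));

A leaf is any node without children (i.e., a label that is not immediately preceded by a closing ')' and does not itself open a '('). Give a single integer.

Answer: 12

Derivation:
Newick: ((M,(((R,F,H),(S,W),J,C),U),E,G),Q);
Scan left-to-right; a leaf is any maximal label run not followed by '(':
  pos 2: leaf 'M' → count = 1
  pos 7: leaf 'R' → count = 2
  pos 9: leaf 'F' → count = 3
  pos 11: leaf 'H' → count = 4
  pos 15: leaf 'S' → count = 5
  pos 17: leaf 'W' → count = 6
  pos 20: leaf 'J' → count = 7
  pos 22: leaf 'C' → count = 8
  pos 25: leaf 'U' → count = 9
  pos 28: leaf 'E' → count = 10
  pos 30: leaf 'G' → count = 11
  pos 33: leaf 'Q' → count = 12
Total leaves: 12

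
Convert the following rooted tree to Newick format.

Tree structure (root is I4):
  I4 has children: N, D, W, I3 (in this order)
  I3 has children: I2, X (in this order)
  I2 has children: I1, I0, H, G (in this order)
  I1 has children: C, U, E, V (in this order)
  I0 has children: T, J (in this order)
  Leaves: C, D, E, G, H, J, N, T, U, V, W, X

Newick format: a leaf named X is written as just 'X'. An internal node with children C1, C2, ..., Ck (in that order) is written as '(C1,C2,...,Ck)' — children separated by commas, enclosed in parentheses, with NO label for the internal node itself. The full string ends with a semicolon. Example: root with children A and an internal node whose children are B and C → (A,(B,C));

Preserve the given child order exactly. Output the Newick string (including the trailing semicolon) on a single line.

Answer: (N,D,W,(((C,U,E,V),(T,J),H,G),X));

Derivation:
internal I4 with children ['N', 'D', 'W', 'I3']
  leaf 'N' → 'N'
  leaf 'D' → 'D'
  leaf 'W' → 'W'
  internal I3 with children ['I2', 'X']
    internal I2 with children ['I1', 'I0', 'H', 'G']
      internal I1 with children ['C', 'U', 'E', 'V']
        leaf 'C' → 'C'
        leaf 'U' → 'U'
        leaf 'E' → 'E'
        leaf 'V' → 'V'
      → '(C,U,E,V)'
      internal I0 with children ['T', 'J']
        leaf 'T' → 'T'
        leaf 'J' → 'J'
      → '(T,J)'
      leaf 'H' → 'H'
      leaf 'G' → 'G'
    → '((C,U,E,V),(T,J),H,G)'
    leaf 'X' → 'X'
  → '(((C,U,E,V),(T,J),H,G),X)'
→ '(N,D,W,(((C,U,E,V),(T,J),H,G),X))'
Final: (N,D,W,(((C,U,E,V),(T,J),H,G),X));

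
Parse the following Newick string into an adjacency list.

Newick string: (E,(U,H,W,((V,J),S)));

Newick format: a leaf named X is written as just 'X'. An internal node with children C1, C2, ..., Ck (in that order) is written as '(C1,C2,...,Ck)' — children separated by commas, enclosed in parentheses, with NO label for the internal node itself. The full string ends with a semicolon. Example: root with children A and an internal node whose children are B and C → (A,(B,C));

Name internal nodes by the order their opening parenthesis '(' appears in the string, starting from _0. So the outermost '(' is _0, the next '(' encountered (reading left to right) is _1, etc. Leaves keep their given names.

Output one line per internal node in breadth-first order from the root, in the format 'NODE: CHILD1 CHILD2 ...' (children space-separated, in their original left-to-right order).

Answer: _0: E _1
_1: U H W _2
_2: _3 S
_3: V J

Derivation:
Input: (E,(U,H,W,((V,J),S)));
Scanning left-to-right, naming '(' by encounter order:
  pos 0: '(' -> open internal node _0 (depth 1)
  pos 3: '(' -> open internal node _1 (depth 2)
  pos 10: '(' -> open internal node _2 (depth 3)
  pos 11: '(' -> open internal node _3 (depth 4)
  pos 15: ')' -> close internal node _3 (now at depth 3)
  pos 18: ')' -> close internal node _2 (now at depth 2)
  pos 19: ')' -> close internal node _1 (now at depth 1)
  pos 20: ')' -> close internal node _0 (now at depth 0)
Total internal nodes: 4
BFS adjacency from root:
  _0: E _1
  _1: U H W _2
  _2: _3 S
  _3: V J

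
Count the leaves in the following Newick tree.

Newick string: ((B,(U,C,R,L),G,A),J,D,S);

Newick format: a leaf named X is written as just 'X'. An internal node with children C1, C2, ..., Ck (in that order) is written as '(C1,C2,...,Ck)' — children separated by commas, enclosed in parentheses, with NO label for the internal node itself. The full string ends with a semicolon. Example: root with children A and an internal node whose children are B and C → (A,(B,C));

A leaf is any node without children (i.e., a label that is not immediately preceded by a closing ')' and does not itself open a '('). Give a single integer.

Answer: 10

Derivation:
Newick: ((B,(U,C,R,L),G,A),J,D,S);
Scan left-to-right; a leaf is any maximal label run not followed by '(':
  pos 2: leaf 'B' → count = 1
  pos 5: leaf 'U' → count = 2
  pos 7: leaf 'C' → count = 3
  pos 9: leaf 'R' → count = 4
  pos 11: leaf 'L' → count = 5
  pos 14: leaf 'G' → count = 6
  pos 16: leaf 'A' → count = 7
  pos 19: leaf 'J' → count = 8
  pos 21: leaf 'D' → count = 9
  pos 23: leaf 'S' → count = 10
Total leaves: 10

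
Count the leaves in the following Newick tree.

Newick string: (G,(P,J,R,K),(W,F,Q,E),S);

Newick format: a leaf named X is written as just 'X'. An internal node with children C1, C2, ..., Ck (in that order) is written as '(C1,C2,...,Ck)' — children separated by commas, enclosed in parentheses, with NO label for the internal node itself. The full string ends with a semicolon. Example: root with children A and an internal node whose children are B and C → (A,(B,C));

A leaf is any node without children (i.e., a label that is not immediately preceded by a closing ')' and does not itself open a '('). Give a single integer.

Newick: (G,(P,J,R,K),(W,F,Q,E),S);
Scan left-to-right; a leaf is any maximal label run not followed by '(':
  pos 1: leaf 'G' → count = 1
  pos 4: leaf 'P' → count = 2
  pos 6: leaf 'J' → count = 3
  pos 8: leaf 'R' → count = 4
  pos 10: leaf 'K' → count = 5
  pos 14: leaf 'W' → count = 6
  pos 16: leaf 'F' → count = 7
  pos 18: leaf 'Q' → count = 8
  pos 20: leaf 'E' → count = 9
  pos 23: leaf 'S' → count = 10
Total leaves: 10

Answer: 10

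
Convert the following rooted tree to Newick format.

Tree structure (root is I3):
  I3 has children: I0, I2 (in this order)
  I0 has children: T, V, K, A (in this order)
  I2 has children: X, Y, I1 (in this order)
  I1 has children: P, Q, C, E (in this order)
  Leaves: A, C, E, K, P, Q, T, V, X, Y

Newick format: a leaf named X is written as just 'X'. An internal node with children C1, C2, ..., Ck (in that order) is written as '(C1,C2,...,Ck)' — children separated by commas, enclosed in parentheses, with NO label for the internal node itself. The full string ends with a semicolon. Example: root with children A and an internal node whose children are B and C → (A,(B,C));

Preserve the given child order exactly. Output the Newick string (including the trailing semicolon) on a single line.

Answer: ((T,V,K,A),(X,Y,(P,Q,C,E)));

Derivation:
internal I3 with children ['I0', 'I2']
  internal I0 with children ['T', 'V', 'K', 'A']
    leaf 'T' → 'T'
    leaf 'V' → 'V'
    leaf 'K' → 'K'
    leaf 'A' → 'A'
  → '(T,V,K,A)'
  internal I2 with children ['X', 'Y', 'I1']
    leaf 'X' → 'X'
    leaf 'Y' → 'Y'
    internal I1 with children ['P', 'Q', 'C', 'E']
      leaf 'P' → 'P'
      leaf 'Q' → 'Q'
      leaf 'C' → 'C'
      leaf 'E' → 'E'
    → '(P,Q,C,E)'
  → '(X,Y,(P,Q,C,E))'
→ '((T,V,K,A),(X,Y,(P,Q,C,E)))'
Final: ((T,V,K,A),(X,Y,(P,Q,C,E)));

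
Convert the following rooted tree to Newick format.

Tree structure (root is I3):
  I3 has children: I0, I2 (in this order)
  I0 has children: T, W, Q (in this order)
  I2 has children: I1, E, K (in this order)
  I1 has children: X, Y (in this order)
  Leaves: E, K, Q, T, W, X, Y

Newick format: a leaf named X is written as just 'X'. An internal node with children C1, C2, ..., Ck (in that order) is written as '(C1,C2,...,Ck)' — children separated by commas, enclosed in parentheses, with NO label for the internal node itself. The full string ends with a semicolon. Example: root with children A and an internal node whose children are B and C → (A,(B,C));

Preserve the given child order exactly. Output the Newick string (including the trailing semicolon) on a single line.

internal I3 with children ['I0', 'I2']
  internal I0 with children ['T', 'W', 'Q']
    leaf 'T' → 'T'
    leaf 'W' → 'W'
    leaf 'Q' → 'Q'
  → '(T,W,Q)'
  internal I2 with children ['I1', 'E', 'K']
    internal I1 with children ['X', 'Y']
      leaf 'X' → 'X'
      leaf 'Y' → 'Y'
    → '(X,Y)'
    leaf 'E' → 'E'
    leaf 'K' → 'K'
  → '((X,Y),E,K)'
→ '((T,W,Q),((X,Y),E,K))'
Final: ((T,W,Q),((X,Y),E,K));

Answer: ((T,W,Q),((X,Y),E,K));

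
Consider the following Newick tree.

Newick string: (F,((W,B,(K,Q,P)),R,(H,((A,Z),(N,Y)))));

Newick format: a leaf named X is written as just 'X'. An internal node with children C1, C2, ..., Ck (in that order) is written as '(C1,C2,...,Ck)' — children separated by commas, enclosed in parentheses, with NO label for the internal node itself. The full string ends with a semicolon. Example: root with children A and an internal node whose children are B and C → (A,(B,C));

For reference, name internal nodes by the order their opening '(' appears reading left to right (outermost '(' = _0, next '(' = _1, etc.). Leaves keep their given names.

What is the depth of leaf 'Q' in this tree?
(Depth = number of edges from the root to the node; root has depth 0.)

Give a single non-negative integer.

Newick: (F,((W,B,(K,Q,P)),R,(H,((A,Z),(N,Y)))));
Naming internals by '(' encounter order: outermost '(' = _0, next = _1, ...
Query node: Q
Path from root: _0 -> _1 -> _2 -> _3 -> Q
Depth of Q: 4 (number of edges from root)

Answer: 4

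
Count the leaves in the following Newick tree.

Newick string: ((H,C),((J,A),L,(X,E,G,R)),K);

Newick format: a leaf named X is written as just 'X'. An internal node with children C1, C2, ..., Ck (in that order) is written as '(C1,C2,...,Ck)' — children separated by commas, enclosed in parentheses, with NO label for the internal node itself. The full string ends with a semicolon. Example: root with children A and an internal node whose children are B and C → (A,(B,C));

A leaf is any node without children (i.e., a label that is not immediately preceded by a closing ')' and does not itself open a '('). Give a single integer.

Answer: 10

Derivation:
Newick: ((H,C),((J,A),L,(X,E,G,R)),K);
Scan left-to-right; a leaf is any maximal label run not followed by '(':
  pos 2: leaf 'H' → count = 1
  pos 4: leaf 'C' → count = 2
  pos 9: leaf 'J' → count = 3
  pos 11: leaf 'A' → count = 4
  pos 14: leaf 'L' → count = 5
  pos 17: leaf 'X' → count = 6
  pos 19: leaf 'E' → count = 7
  pos 21: leaf 'G' → count = 8
  pos 23: leaf 'R' → count = 9
  pos 27: leaf 'K' → count = 10
Total leaves: 10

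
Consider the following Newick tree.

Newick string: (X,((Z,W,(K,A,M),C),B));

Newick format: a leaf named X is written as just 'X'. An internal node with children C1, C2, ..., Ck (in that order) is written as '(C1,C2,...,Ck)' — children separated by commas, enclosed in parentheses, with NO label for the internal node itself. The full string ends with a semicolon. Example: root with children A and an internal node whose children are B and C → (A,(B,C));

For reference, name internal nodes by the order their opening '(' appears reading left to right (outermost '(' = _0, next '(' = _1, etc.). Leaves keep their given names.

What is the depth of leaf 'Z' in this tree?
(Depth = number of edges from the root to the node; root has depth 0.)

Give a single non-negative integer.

Answer: 3

Derivation:
Newick: (X,((Z,W,(K,A,M),C),B));
Naming internals by '(' encounter order: outermost '(' = _0, next = _1, ...
Query node: Z
Path from root: _0 -> _1 -> _2 -> Z
Depth of Z: 3 (number of edges from root)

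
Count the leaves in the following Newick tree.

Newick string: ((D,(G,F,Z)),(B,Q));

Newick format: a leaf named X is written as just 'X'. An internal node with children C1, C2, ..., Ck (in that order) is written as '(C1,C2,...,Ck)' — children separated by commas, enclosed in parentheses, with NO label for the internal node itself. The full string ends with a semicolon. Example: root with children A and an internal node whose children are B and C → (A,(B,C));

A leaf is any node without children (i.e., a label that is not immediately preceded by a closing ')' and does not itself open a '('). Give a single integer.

Answer: 6

Derivation:
Newick: ((D,(G,F,Z)),(B,Q));
Scan left-to-right; a leaf is any maximal label run not followed by '(':
  pos 2: leaf 'D' → count = 1
  pos 5: leaf 'G' → count = 2
  pos 7: leaf 'F' → count = 3
  pos 9: leaf 'Z' → count = 4
  pos 14: leaf 'B' → count = 5
  pos 16: leaf 'Q' → count = 6
Total leaves: 6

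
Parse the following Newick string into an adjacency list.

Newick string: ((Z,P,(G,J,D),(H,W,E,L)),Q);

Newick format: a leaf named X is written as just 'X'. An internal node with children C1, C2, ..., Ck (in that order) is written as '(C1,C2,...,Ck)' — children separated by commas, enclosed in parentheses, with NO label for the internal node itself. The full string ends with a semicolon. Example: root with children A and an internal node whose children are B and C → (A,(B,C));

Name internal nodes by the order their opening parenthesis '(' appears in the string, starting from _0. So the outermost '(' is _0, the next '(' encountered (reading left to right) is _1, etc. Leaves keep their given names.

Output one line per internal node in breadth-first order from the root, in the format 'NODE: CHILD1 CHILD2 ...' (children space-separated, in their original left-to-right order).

Answer: _0: _1 Q
_1: Z P _2 _3
_2: G J D
_3: H W E L

Derivation:
Input: ((Z,P,(G,J,D),(H,W,E,L)),Q);
Scanning left-to-right, naming '(' by encounter order:
  pos 0: '(' -> open internal node _0 (depth 1)
  pos 1: '(' -> open internal node _1 (depth 2)
  pos 6: '(' -> open internal node _2 (depth 3)
  pos 12: ')' -> close internal node _2 (now at depth 2)
  pos 14: '(' -> open internal node _3 (depth 3)
  pos 22: ')' -> close internal node _3 (now at depth 2)
  pos 23: ')' -> close internal node _1 (now at depth 1)
  pos 26: ')' -> close internal node _0 (now at depth 0)
Total internal nodes: 4
BFS adjacency from root:
  _0: _1 Q
  _1: Z P _2 _3
  _2: G J D
  _3: H W E L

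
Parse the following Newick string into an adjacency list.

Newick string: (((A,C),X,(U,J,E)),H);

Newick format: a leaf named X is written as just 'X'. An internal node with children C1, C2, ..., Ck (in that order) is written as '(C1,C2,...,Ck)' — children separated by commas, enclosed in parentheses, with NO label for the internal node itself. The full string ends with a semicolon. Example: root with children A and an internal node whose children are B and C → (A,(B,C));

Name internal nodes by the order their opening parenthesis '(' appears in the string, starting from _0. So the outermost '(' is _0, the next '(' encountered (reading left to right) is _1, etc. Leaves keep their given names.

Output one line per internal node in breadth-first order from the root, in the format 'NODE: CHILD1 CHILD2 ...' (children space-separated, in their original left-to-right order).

Answer: _0: _1 H
_1: _2 X _3
_2: A C
_3: U J E

Derivation:
Input: (((A,C),X,(U,J,E)),H);
Scanning left-to-right, naming '(' by encounter order:
  pos 0: '(' -> open internal node _0 (depth 1)
  pos 1: '(' -> open internal node _1 (depth 2)
  pos 2: '(' -> open internal node _2 (depth 3)
  pos 6: ')' -> close internal node _2 (now at depth 2)
  pos 10: '(' -> open internal node _3 (depth 3)
  pos 16: ')' -> close internal node _3 (now at depth 2)
  pos 17: ')' -> close internal node _1 (now at depth 1)
  pos 20: ')' -> close internal node _0 (now at depth 0)
Total internal nodes: 4
BFS adjacency from root:
  _0: _1 H
  _1: _2 X _3
  _2: A C
  _3: U J E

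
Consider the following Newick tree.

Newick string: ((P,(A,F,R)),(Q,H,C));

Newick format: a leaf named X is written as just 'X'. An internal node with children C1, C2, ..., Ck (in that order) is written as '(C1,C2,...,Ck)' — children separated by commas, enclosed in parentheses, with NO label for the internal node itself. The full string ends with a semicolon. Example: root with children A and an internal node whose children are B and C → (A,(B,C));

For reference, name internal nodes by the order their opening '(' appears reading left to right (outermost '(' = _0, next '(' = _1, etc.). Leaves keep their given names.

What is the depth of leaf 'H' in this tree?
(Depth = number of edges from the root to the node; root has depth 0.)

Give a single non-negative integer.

Answer: 2

Derivation:
Newick: ((P,(A,F,R)),(Q,H,C));
Naming internals by '(' encounter order: outermost '(' = _0, next = _1, ...
Query node: H
Path from root: _0 -> _3 -> H
Depth of H: 2 (number of edges from root)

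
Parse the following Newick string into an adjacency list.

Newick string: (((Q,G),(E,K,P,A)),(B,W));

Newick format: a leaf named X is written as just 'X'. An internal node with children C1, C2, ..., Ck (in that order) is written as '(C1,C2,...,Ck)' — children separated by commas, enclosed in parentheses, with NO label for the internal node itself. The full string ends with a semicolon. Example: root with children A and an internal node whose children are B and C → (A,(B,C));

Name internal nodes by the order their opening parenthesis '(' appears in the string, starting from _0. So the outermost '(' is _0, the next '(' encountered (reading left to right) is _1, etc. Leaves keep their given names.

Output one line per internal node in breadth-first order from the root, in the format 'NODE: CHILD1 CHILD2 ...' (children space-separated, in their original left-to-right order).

Input: (((Q,G),(E,K,P,A)),(B,W));
Scanning left-to-right, naming '(' by encounter order:
  pos 0: '(' -> open internal node _0 (depth 1)
  pos 1: '(' -> open internal node _1 (depth 2)
  pos 2: '(' -> open internal node _2 (depth 3)
  pos 6: ')' -> close internal node _2 (now at depth 2)
  pos 8: '(' -> open internal node _3 (depth 3)
  pos 16: ')' -> close internal node _3 (now at depth 2)
  pos 17: ')' -> close internal node _1 (now at depth 1)
  pos 19: '(' -> open internal node _4 (depth 2)
  pos 23: ')' -> close internal node _4 (now at depth 1)
  pos 24: ')' -> close internal node _0 (now at depth 0)
Total internal nodes: 5
BFS adjacency from root:
  _0: _1 _4
  _1: _2 _3
  _4: B W
  _2: Q G
  _3: E K P A

Answer: _0: _1 _4
_1: _2 _3
_4: B W
_2: Q G
_3: E K P A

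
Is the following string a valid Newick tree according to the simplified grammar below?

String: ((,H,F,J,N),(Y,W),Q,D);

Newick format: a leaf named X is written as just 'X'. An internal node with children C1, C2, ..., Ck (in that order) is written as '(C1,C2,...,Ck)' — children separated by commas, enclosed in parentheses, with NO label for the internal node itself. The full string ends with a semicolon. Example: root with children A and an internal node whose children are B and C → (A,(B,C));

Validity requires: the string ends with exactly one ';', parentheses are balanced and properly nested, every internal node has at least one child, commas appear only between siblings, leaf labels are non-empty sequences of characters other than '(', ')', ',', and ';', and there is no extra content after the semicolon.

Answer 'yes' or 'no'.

Answer: no

Derivation:
Input: ((,H,F,J,N),(Y,W),Q,D);
Paren balance: 3 '(' vs 3 ')' OK
Ends with single ';': True
Full parse: FAILS (empty leaf label at pos 2)
Valid: False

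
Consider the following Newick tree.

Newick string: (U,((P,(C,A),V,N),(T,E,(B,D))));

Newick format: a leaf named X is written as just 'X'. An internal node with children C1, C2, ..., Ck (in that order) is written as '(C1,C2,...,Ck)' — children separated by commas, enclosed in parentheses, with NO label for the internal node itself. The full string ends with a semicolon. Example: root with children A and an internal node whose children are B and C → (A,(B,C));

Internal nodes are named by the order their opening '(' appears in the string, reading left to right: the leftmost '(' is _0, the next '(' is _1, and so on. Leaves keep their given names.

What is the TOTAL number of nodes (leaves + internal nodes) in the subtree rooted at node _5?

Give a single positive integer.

Answer: 3

Derivation:
Newick: (U,((P,(C,A),V,N),(T,E,(B,D))));
Locate _5: it is the '(' at position 23 (the 6th '(' reading left to right).
Query: subtree rooted at _5
_5: subtree_size = 1 + 2
  B: subtree_size = 1 + 0
  D: subtree_size = 1 + 0
Total subtree size of _5: 3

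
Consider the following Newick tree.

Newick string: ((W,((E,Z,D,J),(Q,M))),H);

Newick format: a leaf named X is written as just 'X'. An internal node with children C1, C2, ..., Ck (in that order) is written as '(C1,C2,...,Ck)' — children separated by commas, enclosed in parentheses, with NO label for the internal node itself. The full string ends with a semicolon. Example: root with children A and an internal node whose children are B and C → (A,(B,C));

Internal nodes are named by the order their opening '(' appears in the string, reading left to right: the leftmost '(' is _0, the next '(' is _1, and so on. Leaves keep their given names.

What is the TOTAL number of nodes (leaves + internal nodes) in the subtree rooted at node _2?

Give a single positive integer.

Newick: ((W,((E,Z,D,J),(Q,M))),H);
Locate _2: it is the '(' at position 4 (the 3rd '(' reading left to right).
Query: subtree rooted at _2
_2: subtree_size = 1 + 8
  _3: subtree_size = 1 + 4
    E: subtree_size = 1 + 0
    Z: subtree_size = 1 + 0
    D: subtree_size = 1 + 0
    J: subtree_size = 1 + 0
  _4: subtree_size = 1 + 2
    Q: subtree_size = 1 + 0
    M: subtree_size = 1 + 0
Total subtree size of _2: 9

Answer: 9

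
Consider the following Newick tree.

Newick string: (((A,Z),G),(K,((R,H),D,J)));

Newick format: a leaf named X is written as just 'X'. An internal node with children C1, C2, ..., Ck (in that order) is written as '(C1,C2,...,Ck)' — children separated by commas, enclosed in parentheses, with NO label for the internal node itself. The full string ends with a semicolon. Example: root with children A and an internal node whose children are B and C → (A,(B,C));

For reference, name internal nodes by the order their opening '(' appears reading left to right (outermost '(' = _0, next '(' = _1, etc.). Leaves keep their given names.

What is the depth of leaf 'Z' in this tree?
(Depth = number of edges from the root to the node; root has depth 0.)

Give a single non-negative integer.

Newick: (((A,Z),G),(K,((R,H),D,J)));
Naming internals by '(' encounter order: outermost '(' = _0, next = _1, ...
Query node: Z
Path from root: _0 -> _1 -> _2 -> Z
Depth of Z: 3 (number of edges from root)

Answer: 3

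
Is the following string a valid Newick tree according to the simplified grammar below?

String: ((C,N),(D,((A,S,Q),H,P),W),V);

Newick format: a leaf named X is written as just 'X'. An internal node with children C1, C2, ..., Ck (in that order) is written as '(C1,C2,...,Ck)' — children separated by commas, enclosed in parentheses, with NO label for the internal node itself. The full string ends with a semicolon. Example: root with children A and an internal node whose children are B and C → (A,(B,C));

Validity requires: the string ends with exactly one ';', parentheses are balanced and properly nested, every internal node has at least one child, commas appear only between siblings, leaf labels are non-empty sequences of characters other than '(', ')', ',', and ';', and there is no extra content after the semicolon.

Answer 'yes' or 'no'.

Input: ((C,N),(D,((A,S,Q),H,P),W),V);
Paren balance: 5 '(' vs 5 ')' OK
Ends with single ';': True
Full parse: OK
Valid: True

Answer: yes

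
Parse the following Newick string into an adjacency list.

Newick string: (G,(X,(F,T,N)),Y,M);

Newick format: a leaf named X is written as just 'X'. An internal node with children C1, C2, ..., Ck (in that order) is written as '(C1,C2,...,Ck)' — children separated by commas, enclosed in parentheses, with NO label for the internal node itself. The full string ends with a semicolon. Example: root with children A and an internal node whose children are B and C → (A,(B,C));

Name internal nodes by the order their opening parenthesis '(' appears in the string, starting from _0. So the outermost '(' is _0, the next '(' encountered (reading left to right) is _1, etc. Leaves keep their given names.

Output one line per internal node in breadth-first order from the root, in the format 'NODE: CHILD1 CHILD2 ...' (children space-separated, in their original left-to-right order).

Input: (G,(X,(F,T,N)),Y,M);
Scanning left-to-right, naming '(' by encounter order:
  pos 0: '(' -> open internal node _0 (depth 1)
  pos 3: '(' -> open internal node _1 (depth 2)
  pos 6: '(' -> open internal node _2 (depth 3)
  pos 12: ')' -> close internal node _2 (now at depth 2)
  pos 13: ')' -> close internal node _1 (now at depth 1)
  pos 18: ')' -> close internal node _0 (now at depth 0)
Total internal nodes: 3
BFS adjacency from root:
  _0: G _1 Y M
  _1: X _2
  _2: F T N

Answer: _0: G _1 Y M
_1: X _2
_2: F T N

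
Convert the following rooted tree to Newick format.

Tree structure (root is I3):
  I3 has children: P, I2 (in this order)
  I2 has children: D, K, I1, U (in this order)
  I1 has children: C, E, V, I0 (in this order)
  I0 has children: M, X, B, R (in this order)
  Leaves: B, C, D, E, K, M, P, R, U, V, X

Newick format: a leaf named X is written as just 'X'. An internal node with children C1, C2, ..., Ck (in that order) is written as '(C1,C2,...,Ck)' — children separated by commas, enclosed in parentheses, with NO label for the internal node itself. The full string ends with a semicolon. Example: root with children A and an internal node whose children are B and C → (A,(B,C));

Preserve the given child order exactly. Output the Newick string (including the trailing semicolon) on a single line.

internal I3 with children ['P', 'I2']
  leaf 'P' → 'P'
  internal I2 with children ['D', 'K', 'I1', 'U']
    leaf 'D' → 'D'
    leaf 'K' → 'K'
    internal I1 with children ['C', 'E', 'V', 'I0']
      leaf 'C' → 'C'
      leaf 'E' → 'E'
      leaf 'V' → 'V'
      internal I0 with children ['M', 'X', 'B', 'R']
        leaf 'M' → 'M'
        leaf 'X' → 'X'
        leaf 'B' → 'B'
        leaf 'R' → 'R'
      → '(M,X,B,R)'
    → '(C,E,V,(M,X,B,R))'
    leaf 'U' → 'U'
  → '(D,K,(C,E,V,(M,X,B,R)),U)'
→ '(P,(D,K,(C,E,V,(M,X,B,R)),U))'
Final: (P,(D,K,(C,E,V,(M,X,B,R)),U));

Answer: (P,(D,K,(C,E,V,(M,X,B,R)),U));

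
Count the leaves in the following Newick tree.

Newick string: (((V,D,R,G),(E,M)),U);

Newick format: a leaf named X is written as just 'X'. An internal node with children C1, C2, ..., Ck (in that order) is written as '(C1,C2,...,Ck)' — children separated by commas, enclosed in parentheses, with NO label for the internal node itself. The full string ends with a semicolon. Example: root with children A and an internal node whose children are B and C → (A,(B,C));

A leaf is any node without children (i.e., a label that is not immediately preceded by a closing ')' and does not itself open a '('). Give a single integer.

Answer: 7

Derivation:
Newick: (((V,D,R,G),(E,M)),U);
Scan left-to-right; a leaf is any maximal label run not followed by '(':
  pos 3: leaf 'V' → count = 1
  pos 5: leaf 'D' → count = 2
  pos 7: leaf 'R' → count = 3
  pos 9: leaf 'G' → count = 4
  pos 13: leaf 'E' → count = 5
  pos 15: leaf 'M' → count = 6
  pos 19: leaf 'U' → count = 7
Total leaves: 7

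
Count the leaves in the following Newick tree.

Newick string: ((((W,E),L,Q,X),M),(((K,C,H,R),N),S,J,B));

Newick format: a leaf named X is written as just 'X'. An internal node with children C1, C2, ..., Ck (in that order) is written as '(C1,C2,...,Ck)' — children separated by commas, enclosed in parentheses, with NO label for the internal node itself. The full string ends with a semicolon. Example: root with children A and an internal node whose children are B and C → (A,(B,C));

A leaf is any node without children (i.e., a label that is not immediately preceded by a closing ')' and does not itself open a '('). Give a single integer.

Answer: 14

Derivation:
Newick: ((((W,E),L,Q,X),M),(((K,C,H,R),N),S,J,B));
Scan left-to-right; a leaf is any maximal label run not followed by '(':
  pos 4: leaf 'W' → count = 1
  pos 6: leaf 'E' → count = 2
  pos 9: leaf 'L' → count = 3
  pos 11: leaf 'Q' → count = 4
  pos 13: leaf 'X' → count = 5
  pos 16: leaf 'M' → count = 6
  pos 22: leaf 'K' → count = 7
  pos 24: leaf 'C' → count = 8
  pos 26: leaf 'H' → count = 9
  pos 28: leaf 'R' → count = 10
  pos 31: leaf 'N' → count = 11
  pos 34: leaf 'S' → count = 12
  pos 36: leaf 'J' → count = 13
  pos 38: leaf 'B' → count = 14
Total leaves: 14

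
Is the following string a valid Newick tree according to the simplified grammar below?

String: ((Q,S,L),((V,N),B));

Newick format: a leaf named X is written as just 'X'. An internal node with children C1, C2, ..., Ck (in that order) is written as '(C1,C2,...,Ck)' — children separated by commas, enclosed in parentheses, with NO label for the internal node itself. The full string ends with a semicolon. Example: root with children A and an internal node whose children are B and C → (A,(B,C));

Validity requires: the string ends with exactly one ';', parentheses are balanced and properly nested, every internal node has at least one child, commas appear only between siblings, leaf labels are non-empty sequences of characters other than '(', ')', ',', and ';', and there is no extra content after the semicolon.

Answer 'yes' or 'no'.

Answer: yes

Derivation:
Input: ((Q,S,L),((V,N),B));
Paren balance: 4 '(' vs 4 ')' OK
Ends with single ';': True
Full parse: OK
Valid: True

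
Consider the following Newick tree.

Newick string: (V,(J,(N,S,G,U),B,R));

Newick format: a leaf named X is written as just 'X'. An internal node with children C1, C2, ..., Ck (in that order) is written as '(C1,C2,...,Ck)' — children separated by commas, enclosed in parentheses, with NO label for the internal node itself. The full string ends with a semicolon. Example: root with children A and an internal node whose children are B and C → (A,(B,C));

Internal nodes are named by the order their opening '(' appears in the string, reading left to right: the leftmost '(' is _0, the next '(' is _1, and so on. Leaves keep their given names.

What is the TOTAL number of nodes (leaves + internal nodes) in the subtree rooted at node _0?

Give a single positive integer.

Answer: 11

Derivation:
Newick: (V,(J,(N,S,G,U),B,R));
Locate _0: it is the '(' at position 0 (the 1st '(' reading left to right).
Query: subtree rooted at _0
_0: subtree_size = 1 + 10
  V: subtree_size = 1 + 0
  _1: subtree_size = 1 + 8
    J: subtree_size = 1 + 0
    _2: subtree_size = 1 + 4
      N: subtree_size = 1 + 0
      S: subtree_size = 1 + 0
      G: subtree_size = 1 + 0
      U: subtree_size = 1 + 0
    B: subtree_size = 1 + 0
    R: subtree_size = 1 + 0
Total subtree size of _0: 11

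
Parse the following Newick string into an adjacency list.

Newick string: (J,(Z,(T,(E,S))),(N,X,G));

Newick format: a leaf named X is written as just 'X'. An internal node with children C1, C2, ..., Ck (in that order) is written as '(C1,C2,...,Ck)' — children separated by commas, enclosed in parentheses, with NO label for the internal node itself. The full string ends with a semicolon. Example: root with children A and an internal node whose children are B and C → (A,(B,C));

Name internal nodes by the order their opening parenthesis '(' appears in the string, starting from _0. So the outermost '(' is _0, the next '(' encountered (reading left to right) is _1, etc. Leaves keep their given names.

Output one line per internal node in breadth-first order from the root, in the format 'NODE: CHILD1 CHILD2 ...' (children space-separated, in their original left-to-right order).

Answer: _0: J _1 _4
_1: Z _2
_4: N X G
_2: T _3
_3: E S

Derivation:
Input: (J,(Z,(T,(E,S))),(N,X,G));
Scanning left-to-right, naming '(' by encounter order:
  pos 0: '(' -> open internal node _0 (depth 1)
  pos 3: '(' -> open internal node _1 (depth 2)
  pos 6: '(' -> open internal node _2 (depth 3)
  pos 9: '(' -> open internal node _3 (depth 4)
  pos 13: ')' -> close internal node _3 (now at depth 3)
  pos 14: ')' -> close internal node _2 (now at depth 2)
  pos 15: ')' -> close internal node _1 (now at depth 1)
  pos 17: '(' -> open internal node _4 (depth 2)
  pos 23: ')' -> close internal node _4 (now at depth 1)
  pos 24: ')' -> close internal node _0 (now at depth 0)
Total internal nodes: 5
BFS adjacency from root:
  _0: J _1 _4
  _1: Z _2
  _4: N X G
  _2: T _3
  _3: E S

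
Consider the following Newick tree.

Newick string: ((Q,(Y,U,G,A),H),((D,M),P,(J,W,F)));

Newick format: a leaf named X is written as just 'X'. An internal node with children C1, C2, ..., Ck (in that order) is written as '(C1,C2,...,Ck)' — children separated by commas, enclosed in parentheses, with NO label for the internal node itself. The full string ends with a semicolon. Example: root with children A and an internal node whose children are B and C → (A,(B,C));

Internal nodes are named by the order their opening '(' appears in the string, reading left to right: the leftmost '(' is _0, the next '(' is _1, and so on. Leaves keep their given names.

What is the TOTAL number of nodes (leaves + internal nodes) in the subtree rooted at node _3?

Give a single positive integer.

Newick: ((Q,(Y,U,G,A),H),((D,M),P,(J,W,F)));
Locate _3: it is the '(' at position 17 (the 4th '(' reading left to right).
Query: subtree rooted at _3
_3: subtree_size = 1 + 8
  _4: subtree_size = 1 + 2
    D: subtree_size = 1 + 0
    M: subtree_size = 1 + 0
  P: subtree_size = 1 + 0
  _5: subtree_size = 1 + 3
    J: subtree_size = 1 + 0
    W: subtree_size = 1 + 0
    F: subtree_size = 1 + 0
Total subtree size of _3: 9

Answer: 9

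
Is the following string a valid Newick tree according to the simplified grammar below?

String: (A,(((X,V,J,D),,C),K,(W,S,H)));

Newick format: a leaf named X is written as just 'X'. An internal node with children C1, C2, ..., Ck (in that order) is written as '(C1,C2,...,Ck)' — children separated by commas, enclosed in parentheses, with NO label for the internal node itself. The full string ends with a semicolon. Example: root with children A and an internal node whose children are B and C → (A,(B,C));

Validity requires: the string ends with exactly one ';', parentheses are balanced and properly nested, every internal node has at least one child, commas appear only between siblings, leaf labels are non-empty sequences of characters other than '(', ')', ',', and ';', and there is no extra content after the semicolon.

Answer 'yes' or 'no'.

Input: (A,(((X,V,J,D),,C),K,(W,S,H)));
Paren balance: 5 '(' vs 5 ')' OK
Ends with single ';': True
Full parse: FAILS (empty leaf label at pos 15)
Valid: False

Answer: no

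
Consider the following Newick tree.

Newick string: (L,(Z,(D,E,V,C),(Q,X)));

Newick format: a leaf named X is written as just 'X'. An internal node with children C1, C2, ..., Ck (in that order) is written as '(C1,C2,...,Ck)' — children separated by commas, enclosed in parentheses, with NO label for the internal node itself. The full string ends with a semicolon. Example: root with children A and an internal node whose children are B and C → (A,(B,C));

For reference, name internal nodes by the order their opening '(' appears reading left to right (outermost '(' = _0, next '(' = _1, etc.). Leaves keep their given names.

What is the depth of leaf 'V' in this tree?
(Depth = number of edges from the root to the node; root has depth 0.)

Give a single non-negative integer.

Answer: 3

Derivation:
Newick: (L,(Z,(D,E,V,C),(Q,X)));
Naming internals by '(' encounter order: outermost '(' = _0, next = _1, ...
Query node: V
Path from root: _0 -> _1 -> _2 -> V
Depth of V: 3 (number of edges from root)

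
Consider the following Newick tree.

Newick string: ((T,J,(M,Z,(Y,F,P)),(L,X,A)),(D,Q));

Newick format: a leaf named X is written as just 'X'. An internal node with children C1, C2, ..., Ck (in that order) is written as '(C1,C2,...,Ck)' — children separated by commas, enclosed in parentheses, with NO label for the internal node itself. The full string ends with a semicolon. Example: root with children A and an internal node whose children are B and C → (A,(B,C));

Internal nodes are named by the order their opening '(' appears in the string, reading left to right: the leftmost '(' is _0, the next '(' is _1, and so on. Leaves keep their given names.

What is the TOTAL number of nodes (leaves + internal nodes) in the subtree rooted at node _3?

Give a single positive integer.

Newick: ((T,J,(M,Z,(Y,F,P)),(L,X,A)),(D,Q));
Locate _3: it is the '(' at position 11 (the 4th '(' reading left to right).
Query: subtree rooted at _3
_3: subtree_size = 1 + 3
  Y: subtree_size = 1 + 0
  F: subtree_size = 1 + 0
  P: subtree_size = 1 + 0
Total subtree size of _3: 4

Answer: 4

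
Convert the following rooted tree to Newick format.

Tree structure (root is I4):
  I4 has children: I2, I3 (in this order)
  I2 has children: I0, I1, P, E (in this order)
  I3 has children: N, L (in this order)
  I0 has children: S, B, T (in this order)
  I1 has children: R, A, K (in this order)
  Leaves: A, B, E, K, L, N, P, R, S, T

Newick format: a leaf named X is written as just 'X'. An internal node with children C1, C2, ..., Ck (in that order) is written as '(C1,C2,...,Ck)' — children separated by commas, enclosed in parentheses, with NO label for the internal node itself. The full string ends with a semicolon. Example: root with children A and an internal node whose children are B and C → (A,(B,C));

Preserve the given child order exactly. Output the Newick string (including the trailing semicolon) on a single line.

internal I4 with children ['I2', 'I3']
  internal I2 with children ['I0', 'I1', 'P', 'E']
    internal I0 with children ['S', 'B', 'T']
      leaf 'S' → 'S'
      leaf 'B' → 'B'
      leaf 'T' → 'T'
    → '(S,B,T)'
    internal I1 with children ['R', 'A', 'K']
      leaf 'R' → 'R'
      leaf 'A' → 'A'
      leaf 'K' → 'K'
    → '(R,A,K)'
    leaf 'P' → 'P'
    leaf 'E' → 'E'
  → '((S,B,T),(R,A,K),P,E)'
  internal I3 with children ['N', 'L']
    leaf 'N' → 'N'
    leaf 'L' → 'L'
  → '(N,L)'
→ '(((S,B,T),(R,A,K),P,E),(N,L))'
Final: (((S,B,T),(R,A,K),P,E),(N,L));

Answer: (((S,B,T),(R,A,K),P,E),(N,L));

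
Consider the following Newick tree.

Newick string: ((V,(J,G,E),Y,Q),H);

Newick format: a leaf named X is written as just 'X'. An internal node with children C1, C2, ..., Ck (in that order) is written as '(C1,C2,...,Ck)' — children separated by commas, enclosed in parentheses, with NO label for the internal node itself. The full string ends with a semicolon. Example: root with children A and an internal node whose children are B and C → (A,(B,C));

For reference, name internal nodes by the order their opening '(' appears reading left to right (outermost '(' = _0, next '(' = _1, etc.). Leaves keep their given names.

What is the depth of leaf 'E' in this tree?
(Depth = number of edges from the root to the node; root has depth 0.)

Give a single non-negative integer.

Answer: 3

Derivation:
Newick: ((V,(J,G,E),Y,Q),H);
Naming internals by '(' encounter order: outermost '(' = _0, next = _1, ...
Query node: E
Path from root: _0 -> _1 -> _2 -> E
Depth of E: 3 (number of edges from root)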